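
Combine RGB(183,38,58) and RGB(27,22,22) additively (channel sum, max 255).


Additive: each channel = min(255, C₁+C₂)
R: 183+27 = 210 → 210
G: 38+22 = 60 → 60
B: 58+22 = 80 → 80
= RGB(210, 60, 80)


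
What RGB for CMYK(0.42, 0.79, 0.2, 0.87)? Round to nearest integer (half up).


R = 255 × (1-C) × (1-K) = 255 × 0.58 × 0.13 = 19.227 → 19
G = 255 × (1-M) × (1-K) = 255 × 0.21 × 0.13 = 6.9615 → 7
B = 255 × (1-Y) × (1-K) = 255 × 0.80 × 0.13 = 26.52 → 27
= RGB(19, 7, 27)


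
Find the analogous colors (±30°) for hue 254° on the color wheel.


Base hue: 254°
Left analog: (254 - 30) mod 360 = 224°
Right analog: (254 + 30) mod 360 = 284°
Analogous hues = 224° and 284°


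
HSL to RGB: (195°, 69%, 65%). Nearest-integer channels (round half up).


H=195°, S=0.69, L=0.65
C = (1-|2L-1|)×S = (1-|0.30|)×0.69 = 0.483
H' = H/60 = 195/60 ≈ 3.2500; X = C×(1-|H' mod 2 - 1|) = 0.36225
m = L - C/2 = 0.65 - 0.2415 = 0.4085
Sector ⌊H'⌋ = 3 → (R',G',B') = (0.0, 0.36225, 0.483)
RGB = ((R'+m)×255, (G'+m)×255, (B'+m)×255) = (104.1675, 196.54125, 227.3325)
Round half up → RGB(104, 197, 227)


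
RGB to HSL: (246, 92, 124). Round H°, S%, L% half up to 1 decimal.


Normalize: R'=246/255≈0.9647, G'=92/255≈0.3608, B'=124/255≈0.4863
Max=246/255, Min=92/255, Δ=Max-Min=154/255
L = (Max+Min)/2 = (246+92)/510 = 338/510 = 0.66274… → L = 66.3%
L > 0.5 → S = Δ/(2-Max-Min) = 154/(510-246-92) = 154/172 = 0.89534… → S = 89.5%
(the 1/255 factors cancel in S and H, so raw channel differences can be used)
Max is R' → H = 60 × (((G-B)/Δ) mod 6) = 60 × (((92-124)/154) mod 6)
  (-32)/154 = -0.2077…; negative, so add 6 → 5.7922…
  H = 60 × 5.7922… = 347.532…° → H = 347.5°
= HSL(347.5°, 89.5%, 66.3%)


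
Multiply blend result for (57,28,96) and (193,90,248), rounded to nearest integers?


Multiply: C = A×B/255, rounded to nearest integer
R: 57×193/255 = 11001/255 ≈ 43.141 → 43
G: 28×90/255 = 2520/255 ≈ 9.882 → 10
B: 96×248/255 = 23808/255 ≈ 93.365 → 93
= RGB(43, 10, 93)


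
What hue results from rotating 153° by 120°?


New hue = (H + rotation) mod 360
New hue = (153 + 120) mod 360
= 273 mod 360
= 273°


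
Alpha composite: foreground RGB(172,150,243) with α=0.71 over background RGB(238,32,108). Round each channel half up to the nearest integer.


C = α×F + (1-α)×B, with 1-α = 0.29
R: 0.71×172 + 0.29×238 = 122.12 + 69.02 = 191.14 → 191
G: 0.71×150 + 0.29×32 = 106.50 + 9.28 = 115.78 → 116
B: 0.71×243 + 0.29×108 = 172.53 + 31.32 = 203.85 → 204
= RGB(191, 116, 204)


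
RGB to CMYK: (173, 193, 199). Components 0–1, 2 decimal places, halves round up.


R'=173/255≈0.6784, G'=193/255≈0.7569, B'=199/255≈0.7804
K = 1 - max(R',G',B') = 1 - 199/255 = 56/255 = 0.21960… → 0.22
(1-R'-K)/(1-K) simplifies to (max-R)/max with max = 199:
C = (199-173)/199 = 26/199 = 0.13065… → 0.13
M = (199-193)/199 = 6/199 = 0.03015… → 0.03
Y = (199-199)/199 = 0/199 = 0 → 0.00
= CMYK(0.13, 0.03, 0.00, 0.22)


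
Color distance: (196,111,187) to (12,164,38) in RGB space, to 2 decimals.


d = √[(R₁-R₂)² + (G₁-G₂)² + (B₁-B₂)²]
d = √[(196-12)² + (111-164)² + (187-38)²]
d = √[33856 + 2809 + 22201]
d = √58866
d ≈ 242.62


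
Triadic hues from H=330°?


Triadic: equally spaced at 120° intervals
H1 = 330°
H2 = (330 + 120) mod 360 = 90°
H3 = (330 + 240) mod 360 = 210°
Triadic = 330°, 90°, 210°


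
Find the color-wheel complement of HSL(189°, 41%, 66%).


Complement = opposite side of color wheel = hue + 180°
H' = (189 + 180) mod 360 = 9°
S and L unchanged.
= HSL(9°, 41%, 66%)


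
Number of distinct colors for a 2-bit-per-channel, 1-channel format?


Total bits = 2 bits/channel × 1 channels = 2 bits
Distinct colors = 2^2
= 4 colors


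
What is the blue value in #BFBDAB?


Color: #BFBDAB
R = BF = 191
G = BD = 189
B = AB = 171
Blue = 171


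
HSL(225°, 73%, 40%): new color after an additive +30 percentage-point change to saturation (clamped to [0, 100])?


Original S = 73%
Adjustment = +30 percentage points
New S = 73 + (30) = 103
Clamp to [0, 100] → 100
= HSL(225°, 100%, 40%)


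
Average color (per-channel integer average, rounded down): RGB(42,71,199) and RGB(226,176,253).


Midpoint: each channel = ⌊(C₁+C₂)/2⌋
R: ⌊(42+226)/2⌋ = 134
G: ⌊(71+176)/2⌋ = 123
B: ⌊(199+253)/2⌋ = 226
= RGB(134, 123, 226)


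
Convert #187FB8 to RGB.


18 → 24 (R)
7F → 127 (G)
B8 → 184 (B)
= RGB(24, 127, 184)


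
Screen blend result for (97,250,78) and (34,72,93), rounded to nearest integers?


Screen: C = 255 - (255-A)×(255-B)/255, rounded to nearest integer
R: 255 - (255-97)×(255-34)/255 = 255 - 34918/255 ≈ 255 - 136.933 = 118.067 → 118
G: 255 - (255-250)×(255-72)/255 = 255 - 915/255 ≈ 255 - 3.588 = 251.412 → 251
B: 255 - (255-78)×(255-93)/255 = 255 - 28674/255 ≈ 255 - 112.447 = 142.553 → 143
= RGB(118, 251, 143)


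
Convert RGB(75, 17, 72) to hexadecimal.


R = 75 → 4B (hex)
G = 17 → 11 (hex)
B = 72 → 48 (hex)
Hex = #4B1148


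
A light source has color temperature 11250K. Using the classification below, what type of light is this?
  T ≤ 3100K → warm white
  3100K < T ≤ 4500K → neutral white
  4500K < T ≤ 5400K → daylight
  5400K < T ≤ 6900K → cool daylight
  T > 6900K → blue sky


Temperature: 11250K
11250K > 6900K → blue sky
Classification: blue sky


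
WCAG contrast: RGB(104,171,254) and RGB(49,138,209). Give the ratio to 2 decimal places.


Linearize each sRGB channel c=v/255: c/12.92 if c ≤ 0.04045 else ((c+0.055)/1.055)^2.4
L = 0.2126×R_lin + 0.7152×G_lin + 0.0722×B_lin
Color 1 (104,171,254):
  R=104: 104/255≈0.4078 > 0.04045 → ((0.4078+0.055)/1.055)^2.4 ≈ 0.13843
  G=171: 171/255≈0.6706 > 0.04045 → ((0.6706+0.055)/1.055)^2.4 ≈ 0.40724
  B=254: 254/255≈0.9961 > 0.04045 → ((0.9961+0.055)/1.055)^2.4 ≈ 0.99110
  L1 = 0.2126×0.13843 + 0.7152×0.40724 + 0.0722×0.99110 ≈ 0.39225
Color 2 (49,138,209):
  R=49: 49/255≈0.1922 > 0.04045 → ((0.1922+0.055)/1.055)^2.4 ≈ 0.03071
  G=138: 138/255≈0.5412 > 0.04045 → ((0.5412+0.055)/1.055)^2.4 ≈ 0.25415
  B=209: 209/255≈0.8196 > 0.04045 → ((0.8196+0.055)/1.055)^2.4 ≈ 0.63760
  L2 = 0.2126×0.03071 + 0.7152×0.25415 + 0.0722×0.63760 ≈ 0.23433
Lighter = 0.39225, Darker = 0.23433
Ratio = (L_lighter + 0.05) / (L_darker + 0.05)
Ratio = (0.39225 + 0.05) / (0.23433 + 0.05) = 0.44225 / 0.28433 ≈ 1.5554
Ratio ≈ 1.56:1


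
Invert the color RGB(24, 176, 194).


Invert: (255-R, 255-G, 255-B)
R: 255-24 = 231
G: 255-176 = 79
B: 255-194 = 61
= RGB(231, 79, 61)


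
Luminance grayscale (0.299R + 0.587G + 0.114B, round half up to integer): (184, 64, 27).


Gray = 0.299×R + 0.587×G + 0.114×B
Gray = 0.299×184 + 0.587×64 + 0.114×27
Gray = 55.016 + 37.568 + 3.078
Gray = 95.662 → round half up → 96
Gray = 96


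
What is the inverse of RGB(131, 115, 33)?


Invert: (255-R, 255-G, 255-B)
R: 255-131 = 124
G: 255-115 = 140
B: 255-33 = 222
= RGB(124, 140, 222)


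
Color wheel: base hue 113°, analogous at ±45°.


Base hue: 113°
Left analog: (113 - 45) mod 360 = 68°
Right analog: (113 + 45) mod 360 = 158°
Analogous hues = 68° and 158°


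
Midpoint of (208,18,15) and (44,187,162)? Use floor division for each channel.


Midpoint: each channel = ⌊(C₁+C₂)/2⌋
R: ⌊(208+44)/2⌋ = 126
G: ⌊(18+187)/2⌋ = 102
B: ⌊(15+162)/2⌋ = 88
= RGB(126, 102, 88)


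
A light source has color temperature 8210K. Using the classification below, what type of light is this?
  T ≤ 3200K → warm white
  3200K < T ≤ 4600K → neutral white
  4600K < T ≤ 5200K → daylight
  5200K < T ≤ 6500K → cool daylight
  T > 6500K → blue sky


Temperature: 8210K
8210K > 6500K → blue sky
Classification: blue sky


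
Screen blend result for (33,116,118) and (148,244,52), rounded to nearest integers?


Screen: C = 255 - (255-A)×(255-B)/255, rounded to nearest integer
R: 255 - (255-33)×(255-148)/255 = 255 - 23754/255 ≈ 255 - 93.153 = 161.847 → 162
G: 255 - (255-116)×(255-244)/255 = 255 - 1529/255 ≈ 255 - 5.996 = 249.004 → 249
B: 255 - (255-118)×(255-52)/255 = 255 - 27811/255 ≈ 255 - 109.063 = 145.937 → 146
= RGB(162, 249, 146)


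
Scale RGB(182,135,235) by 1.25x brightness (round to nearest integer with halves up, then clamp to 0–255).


Multiply each channel by 1.25, round half up, clamp to [0, 255]
R: 182×1.25 = 227.5 → round → 228
G: 135×1.25 = 168.75 → round → 169
B: 235×1.25 = 293.75 → round → 294 → clamp → 255
= RGB(228, 169, 255)


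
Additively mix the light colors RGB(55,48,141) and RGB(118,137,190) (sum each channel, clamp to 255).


Additive: each channel = min(255, C₁+C₂)
R: 55+118 = 173 → 173
G: 48+137 = 185 → 185
B: 141+190 = 331 → 255
= RGB(173, 185, 255)


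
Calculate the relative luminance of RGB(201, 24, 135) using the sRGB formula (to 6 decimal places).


Linearize each channel (sRGB transfer function): c = v/255; c_lin = c/12.92 if c ≤ 0.04045, else ((c+0.055)/1.055)^2.4
  R: 201/255 ≈ 0.788235 > 0.04045 → ((0.788235+0.055)/1.055)^2.4 ≈ 0.584078
  G: 24/255 ≈ 0.094118 > 0.04045 → ((0.094118+0.055)/1.055)^2.4 ≈ 0.009134
  B: 135/255 ≈ 0.529412 > 0.04045 → ((0.529412+0.055)/1.055)^2.4 ≈ 0.242281
R_lin = 0.584078, G_lin = 0.009134, B_lin = 0.242281
L = 0.2126×R + 0.7152×G + 0.0722×B
L = 0.2126×0.584078 + 0.7152×0.009134 + 0.0722×0.242281
L ≈ 0.148200


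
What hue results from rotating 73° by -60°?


New hue = (H + rotation) mod 360
New hue = (73 -60) mod 360
= 13 mod 360
= 13°


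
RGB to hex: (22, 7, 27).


R = 22 → 16 (hex)
G = 7 → 07 (hex)
B = 27 → 1B (hex)
Hex = #16071B


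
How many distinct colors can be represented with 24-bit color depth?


Colors = 2^bits = 2^24
= 16,777,216 colors


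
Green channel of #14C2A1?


Color: #14C2A1
R = 14 = 20
G = C2 = 194
B = A1 = 161
Green = 194


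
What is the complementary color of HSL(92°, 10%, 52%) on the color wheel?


Complement = opposite side of color wheel = hue + 180°
H' = (92 + 180) mod 360 = 272°
S and L unchanged.
= HSL(272°, 10%, 52%)


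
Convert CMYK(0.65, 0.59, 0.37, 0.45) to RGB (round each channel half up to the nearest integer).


R = 255 × (1-C) × (1-K) = 255 × 0.35 × 0.55 = 49.0875 → 49
G = 255 × (1-M) × (1-K) = 255 × 0.41 × 0.55 = 57.5025 → 58
B = 255 × (1-Y) × (1-K) = 255 × 0.63 × 0.55 = 88.3575 → 88
= RGB(49, 58, 88)


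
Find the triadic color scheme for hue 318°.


Triadic: equally spaced at 120° intervals
H1 = 318°
H2 = (318 + 120) mod 360 = 78°
H3 = (318 + 240) mod 360 = 198°
Triadic = 318°, 78°, 198°


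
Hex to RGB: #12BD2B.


12 → 18 (R)
BD → 189 (G)
2B → 43 (B)
= RGB(18, 189, 43)


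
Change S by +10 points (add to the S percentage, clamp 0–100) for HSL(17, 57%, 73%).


Original S = 57%
Adjustment = +10 percentage points
New S = 57 + (10) = 67
Clamp to [0, 100] → 67
= HSL(17°, 67%, 73%)


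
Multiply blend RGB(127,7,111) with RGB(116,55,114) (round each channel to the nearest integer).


Multiply: C = A×B/255, rounded to nearest integer
R: 127×116/255 = 14732/255 ≈ 57.773 → 58
G: 7×55/255 = 385/255 ≈ 1.510 → 2
B: 111×114/255 = 12654/255 ≈ 49.624 → 50
= RGB(58, 2, 50)


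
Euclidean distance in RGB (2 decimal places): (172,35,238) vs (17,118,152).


d = √[(R₁-R₂)² + (G₁-G₂)² + (B₁-B₂)²]
d = √[(172-17)² + (35-118)² + (238-152)²]
d = √[24025 + 6889 + 7396]
d = √38310
d ≈ 195.73


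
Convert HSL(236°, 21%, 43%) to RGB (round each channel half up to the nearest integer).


H=236°, S=0.21, L=0.43
C = (1-|2L-1|)×S = (1-|-0.14|)×0.21 = 0.1806
H' = H/60 = 236/60 ≈ 3.9333; X = C×(1-|H' mod 2 - 1|) = 0.01204
m = L - C/2 = 0.43 - 0.0903 = 0.3397
Sector ⌊H'⌋ = 3 → (R',G',B') = (0.0, 0.01204, 0.1806)
RGB = ((R'+m)×255, (G'+m)×255, (B'+m)×255) = (86.6235, 89.6937, 132.6765)
Round half up → RGB(87, 90, 133)


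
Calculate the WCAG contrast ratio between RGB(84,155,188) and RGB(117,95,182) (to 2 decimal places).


Linearize each sRGB channel c=v/255: c/12.92 if c ≤ 0.04045 else ((c+0.055)/1.055)^2.4
L = 0.2126×R_lin + 0.7152×G_lin + 0.0722×B_lin
Color 1 (84,155,188):
  R=84: 84/255≈0.3294 > 0.04045 → ((0.3294+0.055)/1.055)^2.4 ≈ 0.08866
  G=155: 155/255≈0.6078 > 0.04045 → ((0.6078+0.055)/1.055)^2.4 ≈ 0.32778
  B=188: 188/255≈0.7373 > 0.04045 → ((0.7373+0.055)/1.055)^2.4 ≈ 0.50289
  L1 = 0.2126×0.08866 + 0.7152×0.32778 + 0.0722×0.50289 ≈ 0.28958
Color 2 (117,95,182):
  R=117: 117/255≈0.4588 > 0.04045 → ((0.4588+0.055)/1.055)^2.4 ≈ 0.17789
  G=95: 95/255≈0.3725 > 0.04045 → ((0.3725+0.055)/1.055)^2.4 ≈ 0.11444
  B=182: 182/255≈0.7137 > 0.04045 → ((0.7137+0.055)/1.055)^2.4 ≈ 0.46778
  L2 = 0.2126×0.17789 + 0.7152×0.11444 + 0.0722×0.46778 ≈ 0.15344
Lighter = 0.28958, Darker = 0.15344
Ratio = (L_lighter + 0.05) / (L_darker + 0.05)
Ratio = (0.28958 + 0.05) / (0.15344 + 0.05) = 0.33958 / 0.20344 ≈ 1.6692
Ratio ≈ 1.67:1


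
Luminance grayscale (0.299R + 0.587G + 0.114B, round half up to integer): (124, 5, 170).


Gray = 0.299×R + 0.587×G + 0.114×B
Gray = 0.299×124 + 0.587×5 + 0.114×170
Gray = 37.076 + 2.935 + 19.380
Gray = 59.391 → round half up → 59
Gray = 59


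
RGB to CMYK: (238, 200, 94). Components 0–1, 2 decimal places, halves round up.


R'=238/255≈0.9333, G'=200/255≈0.7843, B'=94/255≈0.3686
K = 1 - max(R',G',B') = 1 - 238/255 = 17/255 = 0.06666… → 0.07
(1-R'-K)/(1-K) simplifies to (max-R)/max with max = 238:
C = (238-238)/238 = 0/238 = 0 → 0.00
M = (238-200)/238 = 38/238 = 0.15966… → 0.16
Y = (238-94)/238 = 144/238 = 0.60504… → 0.61
= CMYK(0.00, 0.16, 0.61, 0.07)


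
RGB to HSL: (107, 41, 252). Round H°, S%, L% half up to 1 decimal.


Normalize: R'=107/255≈0.4196, G'=41/255≈0.1608, B'=252/255≈0.9882
Max=252/255, Min=41/255, Δ=Max-Min=211/255
L = (Max+Min)/2 = (252+41)/510 = 293/510 = 0.57450… → L = 57.5%
L > 0.5 → S = Δ/(2-Max-Min) = 211/(510-252-41) = 211/217 = 0.97235… → S = 97.2%
(the 1/255 factors cancel in S and H, so raw channel differences can be used)
Max is B' → H = 60 × ((R-G)/Δ + 4) = 60 × ((107-41)/211 + 4)
  66/211 + 4 = 0.3127… + 4 = 4.3127…
  H = 60 × 4.3127… = 258.767…° → H = 258.8°
= HSL(258.8°, 97.2%, 57.5%)


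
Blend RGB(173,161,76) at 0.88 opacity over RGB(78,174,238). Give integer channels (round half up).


C = α×F + (1-α)×B, with 1-α = 0.12
R: 0.88×173 + 0.12×78 = 152.24 + 9.36 = 161.60 → 162
G: 0.88×161 + 0.12×174 = 141.68 + 20.88 = 162.56 → 163
B: 0.88×76 + 0.12×238 = 66.88 + 28.56 = 95.44 → 95
= RGB(162, 163, 95)


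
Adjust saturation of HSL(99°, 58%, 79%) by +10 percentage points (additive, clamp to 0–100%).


Original S = 58%
Adjustment = +10 percentage points
New S = 58 + (10) = 68
Clamp to [0, 100] → 68
= HSL(99°, 68%, 79%)


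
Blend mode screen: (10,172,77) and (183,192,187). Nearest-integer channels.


Screen: C = 255 - (255-A)×(255-B)/255, rounded to nearest integer
R: 255 - (255-10)×(255-183)/255 = 255 - 17640/255 ≈ 255 - 69.176 = 185.824 → 186
G: 255 - (255-172)×(255-192)/255 = 255 - 5229/255 ≈ 255 - 20.506 = 234.494 → 234
B: 255 - (255-77)×(255-187)/255 = 255 - 12104/255 ≈ 255 - 47.467 = 207.533 → 208
= RGB(186, 234, 208)


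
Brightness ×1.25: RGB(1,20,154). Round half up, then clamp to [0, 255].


Multiply each channel by 1.25, round half up, clamp to [0, 255]
R: 1×1.25 = 1.25 → round → 1
G: 20×1.25 = 25
B: 154×1.25 = 192.5 → round → 193
= RGB(1, 25, 193)


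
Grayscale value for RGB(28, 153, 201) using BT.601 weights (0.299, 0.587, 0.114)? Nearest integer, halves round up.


Gray = 0.299×R + 0.587×G + 0.114×B
Gray = 0.299×28 + 0.587×153 + 0.114×201
Gray = 8.372 + 89.811 + 22.914
Gray = 121.097 → round half up → 121
Gray = 121


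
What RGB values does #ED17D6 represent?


ED → 237 (R)
17 → 23 (G)
D6 → 214 (B)
= RGB(237, 23, 214)


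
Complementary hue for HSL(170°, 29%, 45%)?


Complement = opposite side of color wheel = hue + 180°
H' = (170 + 180) mod 360 = 350°
S and L unchanged.
= HSL(350°, 29%, 45%)


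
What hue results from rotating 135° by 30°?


New hue = (H + rotation) mod 360
New hue = (135 + 30) mod 360
= 165 mod 360
= 165°


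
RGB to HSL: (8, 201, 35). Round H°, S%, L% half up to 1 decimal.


Normalize: R'=8/255≈0.0314, G'=201/255≈0.7882, B'=35/255≈0.1373
Max=201/255, Min=8/255, Δ=Max-Min=193/255
L = (Max+Min)/2 = (201+8)/510 = 209/510 = 0.40980… → L = 41.0%
L ≤ 0.5 → S = Δ/(Max+Min) = 193/(201+8) = 193/209 = 0.92344… → S = 92.3%
(the 1/255 factors cancel in S and H, so raw channel differences can be used)
Max is G' → H = 60 × ((B-R)/Δ + 2) = 60 × ((35-8)/193 + 2)
  27/193 + 2 = 0.1398… + 2 = 2.1398…
  H = 60 × 2.1398… = 128.393…° → H = 128.4°
= HSL(128.4°, 92.3%, 41.0%)


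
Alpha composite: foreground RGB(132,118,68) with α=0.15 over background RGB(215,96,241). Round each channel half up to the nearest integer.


C = α×F + (1-α)×B, with 1-α = 0.85
R: 0.15×132 + 0.85×215 = 19.80 + 182.75 = 202.55 → 203
G: 0.15×118 + 0.85×96 = 17.70 + 81.60 = 99.30 → 99
B: 0.15×68 + 0.85×241 = 10.20 + 204.85 = 215.05 → 215
= RGB(203, 99, 215)


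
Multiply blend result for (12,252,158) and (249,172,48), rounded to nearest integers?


Multiply: C = A×B/255, rounded to nearest integer
R: 12×249/255 = 2988/255 ≈ 11.718 → 12
G: 252×172/255 = 43344/255 ≈ 169.976 → 170
B: 158×48/255 = 7584/255 ≈ 29.741 → 30
= RGB(12, 170, 30)


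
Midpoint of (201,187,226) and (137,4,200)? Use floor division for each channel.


Midpoint: each channel = ⌊(C₁+C₂)/2⌋
R: ⌊(201+137)/2⌋ = 169
G: ⌊(187+4)/2⌋ = 95
B: ⌊(226+200)/2⌋ = 213
= RGB(169, 95, 213)


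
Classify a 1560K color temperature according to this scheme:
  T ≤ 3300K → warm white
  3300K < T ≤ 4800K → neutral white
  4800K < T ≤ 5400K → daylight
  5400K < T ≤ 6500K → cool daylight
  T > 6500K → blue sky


Temperature: 1560K
1560K ≤ 3300K → warm white
Classification: warm white


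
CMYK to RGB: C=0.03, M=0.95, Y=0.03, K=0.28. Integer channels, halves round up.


R = 255 × (1-C) × (1-K) = 255 × 0.97 × 0.72 = 178.092 → 178
G = 255 × (1-M) × (1-K) = 255 × 0.05 × 0.72 = 9.18 → 9
B = 255 × (1-Y) × (1-K) = 255 × 0.97 × 0.72 = 178.092 → 178
= RGB(178, 9, 178)


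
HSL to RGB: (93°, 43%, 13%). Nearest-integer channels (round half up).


H=93°, S=0.43, L=0.13
C = (1-|2L-1|)×S = (1-|-0.74|)×0.43 = 0.1118
H' = H/60 = 93/60 ≈ 1.5500; X = C×(1-|H' mod 2 - 1|) = 0.05031
m = L - C/2 = 0.13 - 0.0559 = 0.0741
Sector ⌊H'⌋ = 1 → (R',G',B') = (0.05031, 0.1118, 0.0)
RGB = ((R'+m)×255, (G'+m)×255, (B'+m)×255) = (31.72455, 47.4045, 18.8955)
Round half up → RGB(32, 47, 19)


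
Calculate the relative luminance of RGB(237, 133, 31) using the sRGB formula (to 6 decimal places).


Linearize each channel (sRGB transfer function): c = v/255; c_lin = c/12.92 if c ≤ 0.04045, else ((c+0.055)/1.055)^2.4
  R: 237/255 ≈ 0.929412 > 0.04045 → ((0.929412+0.055)/1.055)^2.4 ≈ 0.846873
  G: 133/255 ≈ 0.521569 > 0.04045 → ((0.521569+0.055)/1.055)^2.4 ≈ 0.234551
  B: 31/255 ≈ 0.121569 > 0.04045 → ((0.121569+0.055)/1.055)^2.4 ≈ 0.013702
R_lin = 0.846873, G_lin = 0.234551, B_lin = 0.013702
L = 0.2126×R + 0.7152×G + 0.0722×B
L = 0.2126×0.846873 + 0.7152×0.234551 + 0.0722×0.013702
L ≈ 0.348785


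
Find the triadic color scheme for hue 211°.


Triadic: equally spaced at 120° intervals
H1 = 211°
H2 = (211 + 120) mod 360 = 331°
H3 = (211 + 240) mod 360 = 91°
Triadic = 211°, 331°, 91°


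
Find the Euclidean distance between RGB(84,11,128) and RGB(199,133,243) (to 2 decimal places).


d = √[(R₁-R₂)² + (G₁-G₂)² + (B₁-B₂)²]
d = √[(84-199)² + (11-133)² + (128-243)²]
d = √[13225 + 14884 + 13225]
d = √41334
d ≈ 203.31


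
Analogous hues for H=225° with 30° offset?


Base hue: 225°
Left analog: (225 - 30) mod 360 = 195°
Right analog: (225 + 30) mod 360 = 255°
Analogous hues = 195° and 255°


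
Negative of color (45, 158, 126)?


Invert: (255-R, 255-G, 255-B)
R: 255-45 = 210
G: 255-158 = 97
B: 255-126 = 129
= RGB(210, 97, 129)


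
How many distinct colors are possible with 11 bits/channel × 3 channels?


Total bits = 11 bits/channel × 3 channels = 33 bits
Distinct colors = 2^33
= 8,589,934,592 colors


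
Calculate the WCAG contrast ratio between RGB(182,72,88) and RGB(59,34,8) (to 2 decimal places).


Linearize each sRGB channel c=v/255: c/12.92 if c ≤ 0.04045 else ((c+0.055)/1.055)^2.4
L = 0.2126×R_lin + 0.7152×G_lin + 0.0722×B_lin
Color 1 (182,72,88):
  R=182: 182/255≈0.7137 > 0.04045 → ((0.7137+0.055)/1.055)^2.4 ≈ 0.46778
  G=72: 72/255≈0.2824 > 0.04045 → ((0.2824+0.055)/1.055)^2.4 ≈ 0.06480
  B=88: 88/255≈0.3451 > 0.04045 → ((0.3451+0.055)/1.055)^2.4 ≈ 0.09759
  L1 = 0.2126×0.46778 + 0.7152×0.06480 + 0.0722×0.09759 ≈ 0.15284
Color 2 (59,34,8):
  R=59: 59/255≈0.2314 > 0.04045 → ((0.2314+0.055)/1.055)^2.4 ≈ 0.04374
  G=34: 34/255≈0.1333 > 0.04045 → ((0.1333+0.055)/1.055)^2.4 ≈ 0.01600
  B=8: 8/255≈0.0314 ≤ 0.04045 → 0.0314/12.92 ≈ 0.00243
  L2 = 0.2126×0.04374 + 0.7152×0.01600 + 0.0722×0.00243 ≈ 0.02091
Lighter = 0.15284, Darker = 0.02091
Ratio = (L_lighter + 0.05) / (L_darker + 0.05)
Ratio = (0.15284 + 0.05) / (0.02091 + 0.05) = 0.20284 / 0.07091 ≈ 2.8604
Ratio ≈ 2.86:1


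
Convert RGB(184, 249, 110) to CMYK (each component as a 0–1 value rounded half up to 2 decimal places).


R'=184/255≈0.7216, G'=249/255≈0.9765, B'=110/255≈0.4314
K = 1 - max(R',G',B') = 1 - 249/255 = 6/255 = 0.02352… → 0.02
(1-R'-K)/(1-K) simplifies to (max-R)/max with max = 249:
C = (249-184)/249 = 65/249 = 0.26104… → 0.26
M = (249-249)/249 = 0/249 = 0 → 0.00
Y = (249-110)/249 = 139/249 = 0.55823… → 0.56
= CMYK(0.26, 0.00, 0.56, 0.02)


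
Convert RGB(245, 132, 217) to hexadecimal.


R = 245 → F5 (hex)
G = 132 → 84 (hex)
B = 217 → D9 (hex)
Hex = #F584D9


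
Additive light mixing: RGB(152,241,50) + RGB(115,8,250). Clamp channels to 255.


Additive: each channel = min(255, C₁+C₂)
R: 152+115 = 267 → 255
G: 241+8 = 249 → 249
B: 50+250 = 300 → 255
= RGB(255, 249, 255)


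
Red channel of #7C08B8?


Color: #7C08B8
R = 7C = 124
G = 08 = 8
B = B8 = 184
Red = 124


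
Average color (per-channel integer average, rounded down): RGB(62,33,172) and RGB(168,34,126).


Midpoint: each channel = ⌊(C₁+C₂)/2⌋
R: ⌊(62+168)/2⌋ = 115
G: ⌊(33+34)/2⌋ = 33
B: ⌊(172+126)/2⌋ = 149
= RGB(115, 33, 149)


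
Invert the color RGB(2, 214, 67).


Invert: (255-R, 255-G, 255-B)
R: 255-2 = 253
G: 255-214 = 41
B: 255-67 = 188
= RGB(253, 41, 188)


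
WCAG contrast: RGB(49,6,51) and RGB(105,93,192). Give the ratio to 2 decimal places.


Linearize each sRGB channel c=v/255: c/12.92 if c ≤ 0.04045 else ((c+0.055)/1.055)^2.4
L = 0.2126×R_lin + 0.7152×G_lin + 0.0722×B_lin
Color 1 (49,6,51):
  R=49: 49/255≈0.1922 > 0.04045 → ((0.1922+0.055)/1.055)^2.4 ≈ 0.03071
  G=6: 6/255≈0.0235 ≤ 0.04045 → 0.0235/12.92 ≈ 0.00182
  B=51: 51/255≈0.2000 > 0.04045 → ((0.2000+0.055)/1.055)^2.4 ≈ 0.03310
  L1 = 0.2126×0.03071 + 0.7152×0.00182 + 0.0722×0.03310 ≈ 0.01022
Color 2 (105,93,192):
  R=105: 105/255≈0.4118 > 0.04045 → ((0.4118+0.055)/1.055)^2.4 ≈ 0.14126
  G=93: 93/255≈0.3647 > 0.04045 → ((0.3647+0.055)/1.055)^2.4 ≈ 0.10946
  B=192: 192/255≈0.7529 > 0.04045 → ((0.7529+0.055)/1.055)^2.4 ≈ 0.52712
  L2 = 0.2126×0.14126 + 0.7152×0.10946 + 0.0722×0.52712 ≈ 0.14638
Lighter = 0.14638, Darker = 0.01022
Ratio = (L_lighter + 0.05) / (L_darker + 0.05)
Ratio = (0.14638 + 0.05) / (0.01022 + 0.05) = 0.19638 / 0.06022 ≈ 3.2609
Ratio ≈ 3.26:1


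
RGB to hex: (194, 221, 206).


R = 194 → C2 (hex)
G = 221 → DD (hex)
B = 206 → CE (hex)
Hex = #C2DDCE


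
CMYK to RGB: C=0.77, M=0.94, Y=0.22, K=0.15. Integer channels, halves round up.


R = 255 × (1-C) × (1-K) = 255 × 0.23 × 0.85 = 49.8525 → 50
G = 255 × (1-M) × (1-K) = 255 × 0.06 × 0.85 = 13.005 → 13
B = 255 × (1-Y) × (1-K) = 255 × 0.78 × 0.85 = 169.065 → 169
= RGB(50, 13, 169)


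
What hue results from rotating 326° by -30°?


New hue = (H + rotation) mod 360
New hue = (326 -30) mod 360
= 296 mod 360
= 296°


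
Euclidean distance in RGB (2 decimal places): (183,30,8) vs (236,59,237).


d = √[(R₁-R₂)² + (G₁-G₂)² + (B₁-B₂)²]
d = √[(183-236)² + (30-59)² + (8-237)²]
d = √[2809 + 841 + 52441]
d = √56091
d ≈ 236.84


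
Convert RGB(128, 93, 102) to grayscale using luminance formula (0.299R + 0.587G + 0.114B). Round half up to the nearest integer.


Gray = 0.299×R + 0.587×G + 0.114×B
Gray = 0.299×128 + 0.587×93 + 0.114×102
Gray = 38.272 + 54.591 + 11.628
Gray = 104.491 → round half up → 104
Gray = 104


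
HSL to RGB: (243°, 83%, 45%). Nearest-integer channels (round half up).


H=243°, S=0.83, L=0.45
C = (1-|2L-1|)×S = (1-|-0.10|)×0.83 = 0.747
H' = H/60 = 243/60 ≈ 4.0500; X = C×(1-|H' mod 2 - 1|) = 0.03735
m = L - C/2 = 0.45 - 0.3735 = 0.0765
Sector ⌊H'⌋ = 4 → (R',G',B') = (0.03735, 0.0, 0.747)
RGB = ((R'+m)×255, (G'+m)×255, (B'+m)×255) = (29.03175, 19.5075, 209.9925)
Round half up → RGB(29, 20, 210)


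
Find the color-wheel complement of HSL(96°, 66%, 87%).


Complement = opposite side of color wheel = hue + 180°
H' = (96 + 180) mod 360 = 276°
S and L unchanged.
= HSL(276°, 66%, 87%)


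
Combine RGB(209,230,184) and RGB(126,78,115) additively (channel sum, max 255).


Additive: each channel = min(255, C₁+C₂)
R: 209+126 = 335 → 255
G: 230+78 = 308 → 255
B: 184+115 = 299 → 255
= RGB(255, 255, 255)


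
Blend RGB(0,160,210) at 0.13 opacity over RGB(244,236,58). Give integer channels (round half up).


C = α×F + (1-α)×B, with 1-α = 0.87
R: 0.13×0 + 0.87×244 = 0.00 + 212.28 = 212.28 → 212
G: 0.13×160 + 0.87×236 = 20.80 + 205.32 = 226.12 → 226
B: 0.13×210 + 0.87×58 = 27.30 + 50.46 = 77.76 → 78
= RGB(212, 226, 78)


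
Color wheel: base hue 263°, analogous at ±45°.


Base hue: 263°
Left analog: (263 - 45) mod 360 = 218°
Right analog: (263 + 45) mod 360 = 308°
Analogous hues = 218° and 308°


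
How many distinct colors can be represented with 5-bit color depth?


Colors = 2^bits = 2^5
= 32 colors


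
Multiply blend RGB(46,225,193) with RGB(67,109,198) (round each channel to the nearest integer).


Multiply: C = A×B/255, rounded to nearest integer
R: 46×67/255 = 3082/255 ≈ 12.086 → 12
G: 225×109/255 = 24525/255 ≈ 96.176 → 96
B: 193×198/255 = 38214/255 ≈ 149.859 → 150
= RGB(12, 96, 150)


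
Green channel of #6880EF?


Color: #6880EF
R = 68 = 104
G = 80 = 128
B = EF = 239
Green = 128


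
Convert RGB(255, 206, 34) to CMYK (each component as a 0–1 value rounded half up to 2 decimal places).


R'=255/255≈1.0000, G'=206/255≈0.8078, B'=34/255≈0.1333
K = 1 - max(R',G',B') = 1 - 255/255 = 0/255 = 0 → 0.00
(1-R'-K)/(1-K) simplifies to (max-R)/max with max = 255:
C = (255-255)/255 = 0/255 = 0 → 0.00
M = (255-206)/255 = 49/255 = 0.19215… → 0.19
Y = (255-34)/255 = 221/255 = 0.86666… → 0.87
= CMYK(0.00, 0.19, 0.87, 0.00)


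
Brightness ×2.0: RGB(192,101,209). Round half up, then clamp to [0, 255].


Multiply each channel by 2.0, round half up, clamp to [0, 255]
R: 192×2.0 = 384 → clamp → 255
G: 101×2.0 = 202
B: 209×2.0 = 418 → clamp → 255
= RGB(255, 202, 255)


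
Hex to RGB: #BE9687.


BE → 190 (R)
96 → 150 (G)
87 → 135 (B)
= RGB(190, 150, 135)


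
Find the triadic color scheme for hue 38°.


Triadic: equally spaced at 120° intervals
H1 = 38°
H2 = (38 + 120) mod 360 = 158°
H3 = (38 + 240) mod 360 = 278°
Triadic = 38°, 158°, 278°


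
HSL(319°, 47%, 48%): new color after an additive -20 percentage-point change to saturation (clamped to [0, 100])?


Original S = 47%
Adjustment = -20 percentage points
New S = 47 + (-20) = 27
Clamp to [0, 100] → 27
= HSL(319°, 27%, 48%)


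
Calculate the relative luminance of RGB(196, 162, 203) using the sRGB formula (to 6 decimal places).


Linearize each channel (sRGB transfer function): c = v/255; c_lin = c/12.92 if c ≤ 0.04045, else ((c+0.055)/1.055)^2.4
  R: 196/255 ≈ 0.768627 > 0.04045 → ((0.768627+0.055)/1.055)^2.4 ≈ 0.552011
  G: 162/255 ≈ 0.635294 > 0.04045 → ((0.635294+0.055)/1.055)^2.4 ≈ 0.361307
  B: 203/255 ≈ 0.796078 > 0.04045 → ((0.796078+0.055)/1.055)^2.4 ≈ 0.597202
R_lin = 0.552011, G_lin = 0.361307, B_lin = 0.597202
L = 0.2126×R + 0.7152×G + 0.0722×B
L = 0.2126×0.552011 + 0.7152×0.361307 + 0.0722×0.597202
L ≈ 0.418882


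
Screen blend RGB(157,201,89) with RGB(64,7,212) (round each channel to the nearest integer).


Screen: C = 255 - (255-A)×(255-B)/255, rounded to nearest integer
R: 255 - (255-157)×(255-64)/255 = 255 - 18718/255 ≈ 255 - 73.404 = 181.596 → 182
G: 255 - (255-201)×(255-7)/255 = 255 - 13392/255 ≈ 255 - 52.518 = 202.482 → 202
B: 255 - (255-89)×(255-212)/255 = 255 - 7138/255 ≈ 255 - 27.992 = 227.008 → 227
= RGB(182, 202, 227)


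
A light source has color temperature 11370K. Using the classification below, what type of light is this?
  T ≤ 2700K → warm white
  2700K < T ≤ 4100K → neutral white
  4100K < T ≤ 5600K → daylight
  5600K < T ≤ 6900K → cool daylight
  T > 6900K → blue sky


Temperature: 11370K
11370K > 6900K → blue sky
Classification: blue sky


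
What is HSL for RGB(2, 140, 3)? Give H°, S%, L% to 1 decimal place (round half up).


Normalize: R'=2/255≈0.0078, G'=140/255≈0.5490, B'=3/255≈0.0118
Max=140/255, Min=2/255, Δ=Max-Min=138/255
L = (Max+Min)/2 = (140+2)/510 = 142/510 = 0.27843… → L = 27.8%
L ≤ 0.5 → S = Δ/(Max+Min) = 138/(140+2) = 138/142 = 0.97183… → S = 97.2%
(the 1/255 factors cancel in S and H, so raw channel differences can be used)
Max is G' → H = 60 × ((B-R)/Δ + 2) = 60 × ((3-2)/138 + 2)
  1/138 + 2 = 0.0072… + 2 = 2.0072…
  H = 60 × 2.0072… = 120.434…° → H = 120.4°
= HSL(120.4°, 97.2%, 27.8%)


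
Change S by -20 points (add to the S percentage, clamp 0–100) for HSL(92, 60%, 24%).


Original S = 60%
Adjustment = -20 percentage points
New S = 60 + (-20) = 40
Clamp to [0, 100] → 40
= HSL(92°, 40%, 24%)


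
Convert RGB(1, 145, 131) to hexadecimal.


R = 1 → 01 (hex)
G = 145 → 91 (hex)
B = 131 → 83 (hex)
Hex = #019183


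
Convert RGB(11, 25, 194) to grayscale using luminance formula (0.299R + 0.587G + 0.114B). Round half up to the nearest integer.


Gray = 0.299×R + 0.587×G + 0.114×B
Gray = 0.299×11 + 0.587×25 + 0.114×194
Gray = 3.289 + 14.675 + 22.116
Gray = 40.080 → round half up → 40
Gray = 40


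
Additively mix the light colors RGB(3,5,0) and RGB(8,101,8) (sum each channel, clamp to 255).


Additive: each channel = min(255, C₁+C₂)
R: 3+8 = 11 → 11
G: 5+101 = 106 → 106
B: 0+8 = 8 → 8
= RGB(11, 106, 8)


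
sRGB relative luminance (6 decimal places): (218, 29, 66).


Linearize each channel (sRGB transfer function): c = v/255; c_lin = c/12.92 if c ≤ 0.04045, else ((c+0.055)/1.055)^2.4
  R: 218/255 ≈ 0.854902 > 0.04045 → ((0.854902+0.055)/1.055)^2.4 ≈ 0.701102
  G: 29/255 ≈ 0.113725 > 0.04045 → ((0.113725+0.055)/1.055)^2.4 ≈ 0.012286
  B: 66/255 ≈ 0.258824 > 0.04045 → ((0.258824+0.055)/1.055)^2.4 ≈ 0.054480
R_lin = 0.701102, G_lin = 0.012286, B_lin = 0.054480
L = 0.2126×R + 0.7152×G + 0.0722×B
L = 0.2126×0.701102 + 0.7152×0.012286 + 0.0722×0.054480
L ≈ 0.161775


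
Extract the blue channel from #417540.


Color: #417540
R = 41 = 65
G = 75 = 117
B = 40 = 64
Blue = 64


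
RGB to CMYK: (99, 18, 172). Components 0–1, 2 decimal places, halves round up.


R'=99/255≈0.3882, G'=18/255≈0.0706, B'=172/255≈0.6745
K = 1 - max(R',G',B') = 1 - 172/255 = 83/255 = 0.32549… → 0.33
(1-R'-K)/(1-K) simplifies to (max-R)/max with max = 172:
C = (172-99)/172 = 73/172 = 0.42441… → 0.42
M = (172-18)/172 = 154/172 = 0.89534… → 0.90
Y = (172-172)/172 = 0/172 = 0 → 0.00
= CMYK(0.42, 0.90, 0.00, 0.33)


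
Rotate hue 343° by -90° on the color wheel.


New hue = (H + rotation) mod 360
New hue = (343 -90) mod 360
= 253 mod 360
= 253°


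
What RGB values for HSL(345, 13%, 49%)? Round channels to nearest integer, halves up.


H=345°, S=0.13, L=0.49
C = (1-|2L-1|)×S = (1-|-0.02|)×0.13 = 0.1274
H' = H/60 = 345/60 ≈ 5.7500; X = C×(1-|H' mod 2 - 1|) = 0.03185
m = L - C/2 = 0.49 - 0.0637 = 0.4263
Sector ⌊H'⌋ = 5 → (R',G',B') = (0.1274, 0.0, 0.03185)
RGB = ((R'+m)×255, (G'+m)×255, (B'+m)×255) = (141.1935, 108.7065, 116.82825)
Round half up → RGB(141, 109, 117)


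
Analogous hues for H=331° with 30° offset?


Base hue: 331°
Left analog: (331 - 30) mod 360 = 301°
Right analog: (331 + 30) mod 360 = 1°
Analogous hues = 301° and 1°


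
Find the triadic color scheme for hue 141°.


Triadic: equally spaced at 120° intervals
H1 = 141°
H2 = (141 + 120) mod 360 = 261°
H3 = (141 + 240) mod 360 = 21°
Triadic = 141°, 261°, 21°


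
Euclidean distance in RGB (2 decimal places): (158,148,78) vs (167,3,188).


d = √[(R₁-R₂)² + (G₁-G₂)² + (B₁-B₂)²]
d = √[(158-167)² + (148-3)² + (78-188)²]
d = √[81 + 21025 + 12100]
d = √33206
d ≈ 182.23


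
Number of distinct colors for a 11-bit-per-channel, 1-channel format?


Total bits = 11 bits/channel × 1 channels = 11 bits
Distinct colors = 2^11
= 2,048 colors


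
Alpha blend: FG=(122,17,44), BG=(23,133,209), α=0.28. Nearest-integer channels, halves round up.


C = α×F + (1-α)×B, with 1-α = 0.72
R: 0.28×122 + 0.72×23 = 34.16 + 16.56 = 50.72 → 51
G: 0.28×17 + 0.72×133 = 4.76 + 95.76 = 100.52 → 101
B: 0.28×44 + 0.72×209 = 12.32 + 150.48 = 162.80 → 163
= RGB(51, 101, 163)


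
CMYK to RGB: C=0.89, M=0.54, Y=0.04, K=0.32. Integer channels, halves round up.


R = 255 × (1-C) × (1-K) = 255 × 0.11 × 0.68 = 19.074 → 19
G = 255 × (1-M) × (1-K) = 255 × 0.46 × 0.68 = 79.764 → 80
B = 255 × (1-Y) × (1-K) = 255 × 0.96 × 0.68 = 166.464 → 166
= RGB(19, 80, 166)


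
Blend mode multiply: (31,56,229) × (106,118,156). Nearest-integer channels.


Multiply: C = A×B/255, rounded to nearest integer
R: 31×106/255 = 3286/255 ≈ 12.886 → 13
G: 56×118/255 = 6608/255 ≈ 25.914 → 26
B: 229×156/255 = 35724/255 ≈ 140.094 → 140
= RGB(13, 26, 140)


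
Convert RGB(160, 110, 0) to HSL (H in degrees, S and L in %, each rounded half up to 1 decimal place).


Normalize: R'=160/255≈0.6275, G'=110/255≈0.4314, B'=0/255≈0.0000
Max=160/255, Min=0/255, Δ=Max-Min=160/255
L = (Max+Min)/2 = (160+0)/510 = 160/510 = 0.31372… → L = 31.4%
L ≤ 0.5 → S = Δ/(Max+Min) = 160/(160+0) = 160/160 = 1 → S = 100.0%
(the 1/255 factors cancel in S and H, so raw channel differences can be used)
Max is R' → H = 60 × (((G-B)/Δ) mod 6) = 60 × (((110-0)/160) mod 6)
  110/160 = 0.6875
  H = 60 × 0.6875 = 41.25° → H = 41.3°
= HSL(41.3°, 100.0%, 31.4%)


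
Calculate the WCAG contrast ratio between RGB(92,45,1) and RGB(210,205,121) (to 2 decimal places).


Linearize each sRGB channel c=v/255: c/12.92 if c ≤ 0.04045 else ((c+0.055)/1.055)^2.4
L = 0.2126×R_lin + 0.7152×G_lin + 0.0722×B_lin
Color 1 (92,45,1):
  R=92: 92/255≈0.3608 > 0.04045 → ((0.3608+0.055)/1.055)^2.4 ≈ 0.10702
  G=45: 45/255≈0.1765 > 0.04045 → ((0.1765+0.055)/1.055)^2.4 ≈ 0.02624
  B=1: 1/255≈0.0039 ≤ 0.04045 → 0.0039/12.92 ≈ 0.00030
  L1 = 0.2126×0.10702 + 0.7152×0.02624 + 0.0722×0.00030 ≈ 0.04154
Color 2 (210,205,121):
  R=210: 210/255≈0.8235 > 0.04045 → ((0.8235+0.055)/1.055)^2.4 ≈ 0.64448
  G=205: 205/255≈0.8039 > 0.04045 → ((0.8039+0.055)/1.055)^2.4 ≈ 0.61050
  B=121: 121/255≈0.4745 > 0.04045 → ((0.4745+0.055)/1.055)^2.4 ≈ 0.19120
  L2 = 0.2126×0.64448 + 0.7152×0.61050 + 0.0722×0.19120 ≈ 0.58745
Lighter = 0.58745, Darker = 0.04154
Ratio = (L_lighter + 0.05) / (L_darker + 0.05)
Ratio = (0.58745 + 0.05) / (0.04154 + 0.05) = 0.63745 / 0.09154 ≈ 6.9634
Ratio ≈ 6.96:1


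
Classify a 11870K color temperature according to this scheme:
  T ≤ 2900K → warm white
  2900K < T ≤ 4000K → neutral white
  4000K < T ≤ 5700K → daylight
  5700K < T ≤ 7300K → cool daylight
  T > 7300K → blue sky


Temperature: 11870K
11870K > 7300K → blue sky
Classification: blue sky


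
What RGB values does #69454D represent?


69 → 105 (R)
45 → 69 (G)
4D → 77 (B)
= RGB(105, 69, 77)


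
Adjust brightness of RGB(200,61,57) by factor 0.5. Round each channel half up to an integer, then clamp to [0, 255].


Multiply each channel by 0.5, round half up, clamp to [0, 255]
R: 200×0.5 = 100
G: 61×0.5 = 30.5 → round → 31
B: 57×0.5 = 28.5 → round → 29
= RGB(100, 31, 29)


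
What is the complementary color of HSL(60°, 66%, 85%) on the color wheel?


Complement = opposite side of color wheel = hue + 180°
H' = (60 + 180) mod 360 = 240°
S and L unchanged.
= HSL(240°, 66%, 85%)


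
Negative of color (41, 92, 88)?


Invert: (255-R, 255-G, 255-B)
R: 255-41 = 214
G: 255-92 = 163
B: 255-88 = 167
= RGB(214, 163, 167)


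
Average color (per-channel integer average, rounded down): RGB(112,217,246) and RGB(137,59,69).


Midpoint: each channel = ⌊(C₁+C₂)/2⌋
R: ⌊(112+137)/2⌋ = 124
G: ⌊(217+59)/2⌋ = 138
B: ⌊(246+69)/2⌋ = 157
= RGB(124, 138, 157)


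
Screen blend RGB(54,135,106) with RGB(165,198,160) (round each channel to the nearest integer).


Screen: C = 255 - (255-A)×(255-B)/255, rounded to nearest integer
R: 255 - (255-54)×(255-165)/255 = 255 - 18090/255 ≈ 255 - 70.941 = 184.059 → 184
G: 255 - (255-135)×(255-198)/255 = 255 - 6840/255 ≈ 255 - 26.824 = 228.176 → 228
B: 255 - (255-106)×(255-160)/255 = 255 - 14155/255 ≈ 255 - 55.510 = 199.490 → 199
= RGB(184, 228, 199)


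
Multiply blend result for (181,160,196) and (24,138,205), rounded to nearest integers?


Multiply: C = A×B/255, rounded to nearest integer
R: 181×24/255 = 4344/255 ≈ 17.035 → 17
G: 160×138/255 = 22080/255 ≈ 86.588 → 87
B: 196×205/255 = 40180/255 ≈ 157.569 → 158
= RGB(17, 87, 158)


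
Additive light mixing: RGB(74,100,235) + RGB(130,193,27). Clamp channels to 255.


Additive: each channel = min(255, C₁+C₂)
R: 74+130 = 204 → 204
G: 100+193 = 293 → 255
B: 235+27 = 262 → 255
= RGB(204, 255, 255)


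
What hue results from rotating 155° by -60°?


New hue = (H + rotation) mod 360
New hue = (155 -60) mod 360
= 95 mod 360
= 95°


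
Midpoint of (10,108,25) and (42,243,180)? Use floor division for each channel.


Midpoint: each channel = ⌊(C₁+C₂)/2⌋
R: ⌊(10+42)/2⌋ = 26
G: ⌊(108+243)/2⌋ = 175
B: ⌊(25+180)/2⌋ = 102
= RGB(26, 175, 102)


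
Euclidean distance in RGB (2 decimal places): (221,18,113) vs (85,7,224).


d = √[(R₁-R₂)² + (G₁-G₂)² + (B₁-B₂)²]
d = √[(221-85)² + (18-7)² + (113-224)²]
d = √[18496 + 121 + 12321]
d = √30938
d ≈ 175.89


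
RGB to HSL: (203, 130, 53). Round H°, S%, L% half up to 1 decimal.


Normalize: R'=203/255≈0.7961, G'=130/255≈0.5098, B'=53/255≈0.2078
Max=203/255, Min=53/255, Δ=Max-Min=150/255
L = (Max+Min)/2 = (203+53)/510 = 256/510 = 0.50196… → L = 50.2%
L > 0.5 → S = Δ/(2-Max-Min) = 150/(510-203-53) = 150/254 = 0.59055… → S = 59.1%
(the 1/255 factors cancel in S and H, so raw channel differences can be used)
Max is R' → H = 60 × (((G-B)/Δ) mod 6) = 60 × (((130-53)/150) mod 6)
  77/150 = 0.5133…
  H = 60 × 0.5133… = 30.8° → H = 30.8°
= HSL(30.8°, 59.1%, 50.2%)
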